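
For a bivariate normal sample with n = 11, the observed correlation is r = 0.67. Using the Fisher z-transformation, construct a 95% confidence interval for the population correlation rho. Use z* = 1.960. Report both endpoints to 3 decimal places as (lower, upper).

z_r = atanh(0.67) = 0.810743;  SE = 1/√(n−3) = 1/√8 = 0.353553
z-limits: 0.810743 ± 1.960·0.353553 = 0.810743 ± 0.692964 = [0.117779, 1.503707]
ρ-limits: (tanh 0.117779, tanh 1.503707) = (0.117, 0.906)

(0.117, 0.906)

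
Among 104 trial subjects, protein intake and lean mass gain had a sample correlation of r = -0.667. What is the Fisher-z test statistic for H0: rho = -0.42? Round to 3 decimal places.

z_r = atanh(-0.667) = -0.805319,  z_0 = atanh(-0.42) = -0.447692
SE = 1/√(n−3) = 1/√101 = 0.099504
z = (z_r − z_0)/SE = (-0.805319 − (-0.447692)) / 0.099504 = -0.357627 / 0.099504 = -3.594

-3.594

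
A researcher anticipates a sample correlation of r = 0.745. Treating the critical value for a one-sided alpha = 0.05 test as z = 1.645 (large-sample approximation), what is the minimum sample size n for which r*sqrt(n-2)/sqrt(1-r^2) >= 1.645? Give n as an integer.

5

r√(n−2)/√(1−r²) ≥ 1.645  ⇔  n−2 ≥ (1.645)²·(1−r²)/r²
(1−r²)/r² = (1−0.555025)/0.555025 = 0.8017
n ≥ 2 + 2.706025·0.8017 = 2 + 2.1694 = 4.1694
⌈4.1694⌉ = 5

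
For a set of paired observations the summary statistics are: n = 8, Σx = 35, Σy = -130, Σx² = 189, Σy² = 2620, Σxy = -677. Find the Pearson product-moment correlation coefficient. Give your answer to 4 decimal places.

S_xy = nΣxy − ΣxΣy = 8·(-677) − 35·(-130) = -5416 − (-4550) = -866
S_xx = nΣx² − (Σx)² = 8·189 − 35² = 1512 − 1225 = 287
S_yy = nΣy² − (Σy)² = 8·2620 − (-130)² = 20960 − 16900 = 4060
r = S_xy / √(S_xx·S_yy) = -866 / √(287·4060) = -866 / √1165220 = -866 / 1079.4536 = -0.8023

-0.8023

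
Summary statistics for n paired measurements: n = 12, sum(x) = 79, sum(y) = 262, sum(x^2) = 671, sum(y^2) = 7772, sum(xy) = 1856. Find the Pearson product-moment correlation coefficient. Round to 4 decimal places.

0.2357

Numerator: nΣxy − (Σx)(Σy) = 12·1856 − (79)(262) = 1574
Denominator: √[(nΣx²−(Σx)²)(nΣy²−(Σy)²)]
  nΣx²−(Σx)² = 12·671 − 6241 = 1811;  nΣy²−(Σy)² = 12·7772 − 68644 = 24620
  √(1811·24620) = √44586820 = 6677.3363
r = 1574 / 6677.3363 = 0.2357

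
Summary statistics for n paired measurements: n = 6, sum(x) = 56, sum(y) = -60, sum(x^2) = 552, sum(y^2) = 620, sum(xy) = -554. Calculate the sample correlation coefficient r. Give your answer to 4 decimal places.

0.2477

S_xy = nΣxy − ΣxΣy = 6·(-554) − 56·(-60) = -3324 − (-3360) = 36
S_xx = nΣx² − (Σx)² = 6·552 − 56² = 3312 − 3136 = 176
S_yy = nΣy² − (Σy)² = 6·620 − (-60)² = 3720 − 3600 = 120
r = S_xy / √(S_xx·S_yy) = 36 / √(176·120) = 36 / √21120 = 36 / 145.3272 = 0.2477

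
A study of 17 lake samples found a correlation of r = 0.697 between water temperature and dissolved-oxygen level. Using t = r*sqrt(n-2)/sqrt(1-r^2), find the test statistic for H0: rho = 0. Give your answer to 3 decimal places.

1 − r² = 1 − 0.485809 = 0.514191;  √(1−r²) = 0.717071
√(n−2) = √15 = 3.872983
t = r·√(n−2)/√(1−r²) = 0.697 · 3.872983 / 0.717071 = 3.765

3.765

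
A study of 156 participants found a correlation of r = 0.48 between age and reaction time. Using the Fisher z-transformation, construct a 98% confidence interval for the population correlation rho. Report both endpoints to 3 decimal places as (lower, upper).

Fisher z: z_r = atanh(r) = ½·ln((1+0.48)/(1−0.48)) = 0.522984
SE(z) = 1/√(n−3) = 1/√153 = 0.080845
98% ⇒ z* = 2.326; margin = 2.326·0.080845 = 0.188045
CI on z-scale: (0.334939, 0.711029)
Back-transform: tanh(0.334939) = 0.322952, tanh(0.711029) = 0.611322

(0.323, 0.611)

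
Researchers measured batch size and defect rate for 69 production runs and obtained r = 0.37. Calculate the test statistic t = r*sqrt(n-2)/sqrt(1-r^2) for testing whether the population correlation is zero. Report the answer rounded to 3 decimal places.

1 − r² = 1 − 0.1369 = 0.8631;  √(1−r²) = 0.929032
√(n−2) = √67 = 8.185353
t = r·√(n−2)/√(1−r²) = 0.37 · 8.185353 / 0.929032 = 3.260

3.260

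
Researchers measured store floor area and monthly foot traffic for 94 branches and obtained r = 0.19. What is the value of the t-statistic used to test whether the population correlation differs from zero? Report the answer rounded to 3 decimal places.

1.856

1 − r² = 1 − 0.0361 = 0.9639;  √(1−r²) = 0.981784
√(n−2) = √92 = 9.591663
t = r·√(n−2)/√(1−r²) = 0.19 · 9.591663 / 0.981784 = 1.856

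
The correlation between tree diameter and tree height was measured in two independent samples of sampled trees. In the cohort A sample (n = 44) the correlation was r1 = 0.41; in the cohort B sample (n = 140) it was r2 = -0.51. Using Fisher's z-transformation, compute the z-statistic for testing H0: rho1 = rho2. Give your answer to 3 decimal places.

5.608

z1 = atanh(0.41) = 0.435611,  z2 = atanh(-0.51) = -0.562730
SE = √(1/(n1−3) + 1/(n2−3)) = √(1/41 + 1/137) = √(0.0243902 + 0.0072993) = √0.0316895 = 0.178015
z = (z1 − z2)/SE = (0.435611 − (-0.562730)) / 0.178015 = 0.998341 / 0.178015 = 5.608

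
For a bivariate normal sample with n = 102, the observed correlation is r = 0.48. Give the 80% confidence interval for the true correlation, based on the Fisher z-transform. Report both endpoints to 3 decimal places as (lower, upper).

(0.375, 0.573)

Fisher z: z_r = atanh(r) = ½·ln((1+0.48)/(1−0.48)) = 0.522984
SE(z) = 1/√(n−3) = 1/√99 = 0.100504
80% ⇒ z* = 1.282; margin = 1.282·0.100504 = 0.128846
CI on z-scale: (0.394138, 0.651830)
Back-transform: tanh(0.394138) = 0.374922, tanh(0.651830) = 0.572901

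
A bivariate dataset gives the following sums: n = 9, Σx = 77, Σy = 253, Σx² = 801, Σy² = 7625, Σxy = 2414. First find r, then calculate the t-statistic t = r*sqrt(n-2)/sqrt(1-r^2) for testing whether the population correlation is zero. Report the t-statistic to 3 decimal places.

S_xy = nΣxy − ΣxΣy = 9·2414 − 77·253 = 21726 − 19481 = 2245
S_xx = nΣx² − (Σx)² = 9·801 − 77² = 7209 − 5929 = 1280
S_yy = nΣy² − (Σy)² = 9·7625 − 253² = 68625 − 64009 = 4616
r = S_xy / √(S_xx·S_yy) = 2245 / √(1280·4616) = 2245 / √5908480 = 2245 / 2430.7365 = 0.9236
t = r·√(n−2)/√(1−r²) = 0.9236·√7 / √(1−0.853037) = 2.443616 / 0.383358 = 6.374

6.374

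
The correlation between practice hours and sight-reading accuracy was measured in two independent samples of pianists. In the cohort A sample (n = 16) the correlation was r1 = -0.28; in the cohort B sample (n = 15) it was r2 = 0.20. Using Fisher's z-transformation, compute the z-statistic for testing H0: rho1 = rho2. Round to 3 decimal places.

-1.225

z1 = atanh(-0.28) = -0.287682,  z2 = atanh(0.20) = 0.202733
SE = √(1/(n1−3) + 1/(n2−3)) = √(1/13 + 1/12) = √(0.0769231 + 0.0833333) = √0.1602564 = 0.400320
z = (z1 − z2)/SE = (-0.287682 − 0.202733) / 0.400320 = -0.490415 / 0.400320 = -1.225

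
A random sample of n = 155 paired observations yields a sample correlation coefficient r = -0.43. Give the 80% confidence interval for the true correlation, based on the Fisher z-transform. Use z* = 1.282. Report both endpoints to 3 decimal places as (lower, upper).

Fisher z: z_r = atanh(r) = ½·ln((1+(-0.43))/(1−(-0.43))) = -0.459897
SE(z) = 1/√(n−3) = 1/√152 = 0.081111
80% ⇒ z* = 1.282; margin = 1.282·0.081111 = 0.103984
CI on z-scale: (-0.563881, -0.355913)
Back-transform: tanh(-0.563881) = -0.510851, tanh(-0.355913) = -0.341609

(-0.511, -0.342)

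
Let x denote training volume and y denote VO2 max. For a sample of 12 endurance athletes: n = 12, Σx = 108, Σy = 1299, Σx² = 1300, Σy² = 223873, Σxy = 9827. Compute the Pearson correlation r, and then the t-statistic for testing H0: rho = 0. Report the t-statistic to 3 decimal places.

S_xy = nΣxy − ΣxΣy = 12·9827 − 108·1299 = 117924 − 140292 = -22368
S_xx = nΣx² − (Σx)² = 12·1300 − 108² = 15600 − 11664 = 3936
S_yy = nΣy² − (Σy)² = 12·223873 − 1299² = 2686476 − 1687401 = 999075
r = S_xy / √(S_xx·S_yy) = -22368 / √(3936·999075) = -22368 / √3932359200 = -22368 / 62708.5257 = -0.3567
t = r·√(n−2)/√(1−r²) = -0.3567·√10 / √(1−0.127235) = -1.127984 / 0.934219 = -1.207

-1.207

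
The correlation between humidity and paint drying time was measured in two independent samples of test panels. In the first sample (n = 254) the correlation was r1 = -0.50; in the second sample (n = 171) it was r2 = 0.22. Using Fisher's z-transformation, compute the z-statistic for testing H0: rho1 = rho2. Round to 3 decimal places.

-7.754

Fisher z-transforms: z1 = atanh(-0.50) = -0.549306, z2 = atanh(0.22) = 0.223656; difference d = -0.772962
Var(d) = 1/251 + 1/168 = 0.0039841 + 0.0059524 = 0.0099365
z = d/√Var(d) = -0.772962 / √0.0099365 = -0.772962 / 0.099682 = -7.754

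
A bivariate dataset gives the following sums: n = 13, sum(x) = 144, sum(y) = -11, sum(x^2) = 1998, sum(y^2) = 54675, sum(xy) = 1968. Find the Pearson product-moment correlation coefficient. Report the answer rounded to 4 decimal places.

0.4453

Numerator: nΣxy − (Σx)(Σy) = 13·1968 − (144)(-11) = 27168
Denominator: √[(nΣx²−(Σx)²)(nΣy²−(Σy)²)]
  nΣx²−(Σx)² = 13·1998 − 20736 = 5238;  nΣy²−(Σy)² = 13·54675 − 121 = 710654
  √(5238·710654) = √3722405652 = 61011.5206
r = 27168 / 61011.5206 = 0.4453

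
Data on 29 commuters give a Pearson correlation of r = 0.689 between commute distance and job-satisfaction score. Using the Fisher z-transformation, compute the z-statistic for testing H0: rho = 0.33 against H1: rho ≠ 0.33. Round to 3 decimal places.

z_r = atanh(0.689) = 0.846050,  z_0 = atanh(0.33) = 0.342828
SE = 1/√(n−3) = 1/√26 = 0.196116
z = (z_r − z_0)/SE = (0.846050 − 0.342828) / 0.196116 = 0.503222 / 0.196116 = 2.566

2.566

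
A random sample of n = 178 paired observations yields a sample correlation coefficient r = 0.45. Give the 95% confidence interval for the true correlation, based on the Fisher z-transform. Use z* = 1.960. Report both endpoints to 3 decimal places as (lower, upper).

Fisher z: z_r = atanh(r) = ½·ln((1+0.45)/(1−0.45)) = 0.484700
SE(z) = 1/√(n−3) = 1/√175 = 0.075593
95% ⇒ z* = 1.960; margin = 1.960·0.075593 = 0.148162
CI on z-scale: (0.336538, 0.632862)
Back-transform: tanh(0.336538) = 0.324383, tanh(0.632862) = 0.560020

(0.324, 0.560)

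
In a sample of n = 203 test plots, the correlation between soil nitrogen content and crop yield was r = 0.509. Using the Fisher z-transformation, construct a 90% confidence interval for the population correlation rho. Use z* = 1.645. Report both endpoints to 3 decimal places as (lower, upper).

z_r = atanh(0.509) = 0.561379;  SE = 1/√(n−3) = 1/√200 = 0.070711
z-limits: 0.561379 ± 1.645·0.070711 = 0.561379 ± 0.116320 = [0.445059, 0.677699]
ρ-limits: (tanh 0.445059, tanh 0.677699) = (0.418, 0.590)

(0.418, 0.590)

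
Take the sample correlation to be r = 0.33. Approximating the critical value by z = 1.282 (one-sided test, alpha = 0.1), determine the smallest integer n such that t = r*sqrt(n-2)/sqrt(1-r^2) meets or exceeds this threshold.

Need r·√(n−2)/√(1−r²) ≥ 1.282
√(n−2) ≥ 1.282·√(1−0.1089) / 0.33 = 1.282·0.943981 / 0.33 = 3.6672
n−2 ≥ 13.4484  ⇒  n ≥ 15.4484
Smallest integer n = 16

16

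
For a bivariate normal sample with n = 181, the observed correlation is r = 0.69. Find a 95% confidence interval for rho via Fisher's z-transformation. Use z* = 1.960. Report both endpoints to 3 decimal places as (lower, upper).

z_r = atanh(0.69) = 0.847956;  SE = 1/√(n−3) = 1/√178 = 0.074953
z-limits: 0.847956 ± 1.960·0.074953 = 0.847956 ± 0.146908 = [0.701048, 0.994864]
ρ-limits: (tanh 0.701048, tanh 0.994864) = (0.605, 0.759)

(0.605, 0.759)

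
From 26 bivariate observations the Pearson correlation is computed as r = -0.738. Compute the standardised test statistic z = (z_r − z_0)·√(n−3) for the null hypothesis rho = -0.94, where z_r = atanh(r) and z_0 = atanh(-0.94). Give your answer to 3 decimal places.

Fisher z: atanh(-0.738) = -0.946073, atanh(-0.94) = -1.738049
z = (z_r − z_0)·√(n−3) = (-0.946073 − (-1.738049))·√23 = 0.791976 · 4.795832 = 3.798

3.798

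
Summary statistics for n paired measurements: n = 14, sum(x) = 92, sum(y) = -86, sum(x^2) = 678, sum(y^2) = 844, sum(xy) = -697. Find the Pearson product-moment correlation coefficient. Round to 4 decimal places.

S_xy = nΣxy − ΣxΣy = 14·(-697) − 92·(-86) = -9758 − (-7912) = -1846
S_xx = nΣx² − (Σx)² = 14·678 − 92² = 9492 − 8464 = 1028
S_yy = nΣy² − (Σy)² = 14·844 − (-86)² = 11816 − 7396 = 4420
r = S_xy / √(S_xx·S_yy) = -1846 / √(1028·4420) = -1846 / √4543760 = -1846 / 2131.6097 = -0.8660

-0.8660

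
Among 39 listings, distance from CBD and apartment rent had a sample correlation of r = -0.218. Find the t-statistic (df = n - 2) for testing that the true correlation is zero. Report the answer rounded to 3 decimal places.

t = r·√(n−2) / √(1−r²) with r = -0.218, n = 39
  = -0.218·√37 / √(1 − 0.047524)
  = -0.218·6.082763 / 0.975949
  = -1.326042 / 0.975949 = -1.359

-1.359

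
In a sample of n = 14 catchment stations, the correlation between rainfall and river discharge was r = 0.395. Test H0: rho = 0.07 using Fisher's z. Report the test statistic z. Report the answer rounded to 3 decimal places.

z_r = atanh(0.395) = 0.417711,  z_0 = atanh(0.07) = 0.070115
SE = 1/√(n−3) = 1/√11 = 0.301511
z = (z_r − z_0)/SE = (0.417711 − 0.070115) / 0.301511 = 0.347596 / 0.301511 = 1.153

1.153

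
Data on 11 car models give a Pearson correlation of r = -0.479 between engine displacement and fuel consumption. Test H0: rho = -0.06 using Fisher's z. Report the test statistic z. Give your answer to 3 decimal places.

-1.306

z_r = atanh(-0.479) = -0.521686,  z_0 = atanh(-0.06) = -0.060072
SE = 1/√(n−3) = 1/√8 = 0.353553
z = (z_r − z_0)/SE = (-0.521686 − (-0.060072)) / 0.353553 = -0.461614 / 0.353553 = -1.306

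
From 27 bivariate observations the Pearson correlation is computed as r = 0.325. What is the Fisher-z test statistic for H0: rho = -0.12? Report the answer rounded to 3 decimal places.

Fisher z: atanh(0.325) = 0.337228, atanh(-0.12) = -0.120581
z = (z_r − z_0)·√(n−3) = (0.337228 − (-0.120581))·√24 = 0.457809 · 4.898979 = 2.243

2.243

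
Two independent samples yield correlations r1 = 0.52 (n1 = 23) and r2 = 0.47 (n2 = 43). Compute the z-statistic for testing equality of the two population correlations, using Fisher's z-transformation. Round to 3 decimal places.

0.242

z1 = atanh(0.52) = 0.576340,  z2 = atanh(0.47) = 0.510070
SE = √(1/(n1−3) + 1/(n2−3)) = √(1/20 + 1/40) = √(0.0500000 + 0.0250000) = √0.0750000 = 0.273861
z = (z1 − z2)/SE = (0.576340 − 0.510070) / 0.273861 = 0.066270 / 0.273861 = 0.242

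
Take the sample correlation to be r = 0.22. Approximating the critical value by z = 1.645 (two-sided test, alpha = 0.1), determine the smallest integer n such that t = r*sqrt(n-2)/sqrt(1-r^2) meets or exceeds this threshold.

56

Need r·√(n−2)/√(1−r²) ≥ 1.645
√(n−2) ≥ 1.645·√(1−0.0484) / 0.22 = 1.645·0.975500 / 0.22 = 7.2941
n−2 ≥ 53.2039  ⇒  n ≥ 55.2039
Smallest integer n = 56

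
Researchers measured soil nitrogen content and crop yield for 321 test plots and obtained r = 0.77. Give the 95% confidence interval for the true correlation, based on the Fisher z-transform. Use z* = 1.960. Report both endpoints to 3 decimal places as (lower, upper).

(0.721, 0.811)

z_r = atanh(0.77) = 1.020328;  SE = 1/√(n−3) = 1/√318 = 0.056077
z-limits: 1.020328 ± 1.960·0.056077 = 1.020328 ± 0.109911 = [0.910417, 1.130239]
ρ-limits: (tanh 0.910417, tanh 1.130239) = (0.721, 0.811)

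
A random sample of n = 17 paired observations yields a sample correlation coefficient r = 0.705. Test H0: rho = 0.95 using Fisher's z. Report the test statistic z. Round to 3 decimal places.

Fisher z: atanh(0.705) = 0.877173, atanh(0.95) = 1.831781
z = (z_r − z_0)·√(n−3) = (0.877173 − 1.831781)·√14 = -0.954608 · 3.741657 = -3.572

-3.572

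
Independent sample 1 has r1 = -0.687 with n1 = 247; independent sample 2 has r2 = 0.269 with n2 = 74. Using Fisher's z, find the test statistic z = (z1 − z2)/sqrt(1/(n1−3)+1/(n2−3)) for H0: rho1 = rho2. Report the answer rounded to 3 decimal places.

-8.291

Fisher z-transforms: z1 = atanh(-0.687) = -0.842252, z2 = atanh(0.269) = 0.275786; difference d = -1.118038
Var(d) = 1/244 + 1/71 = 0.0040984 + 0.0140845 = 0.0181829
z = d/√Var(d) = -1.118038 / √0.0181829 = -1.118038 / 0.134844 = -8.291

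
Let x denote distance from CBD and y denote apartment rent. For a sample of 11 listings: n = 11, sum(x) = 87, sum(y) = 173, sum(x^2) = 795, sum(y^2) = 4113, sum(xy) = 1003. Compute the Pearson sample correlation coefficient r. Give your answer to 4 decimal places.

Numerator: nΣxy − (Σx)(Σy) = 11·1003 − (87)(173) = -4018
Denominator: √[(nΣx²−(Σx)²)(nΣy²−(Σy)²)]
  nΣx²−(Σx)² = 11·795 − 7569 = 1176;  nΣy²−(Σy)² = 11·4113 − 29929 = 15314
  √(1176·15314) = √18009264 = 4243.7323
r = -4018 / 4243.7323 = -0.9468

-0.9468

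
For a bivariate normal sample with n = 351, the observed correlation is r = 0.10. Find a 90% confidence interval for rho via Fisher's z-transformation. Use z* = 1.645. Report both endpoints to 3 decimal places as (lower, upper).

z_r = atanh(0.10) = 0.100335;  SE = 1/√(n−3) = 1/√348 = 0.053606
z-limits: 0.100335 ± 1.645·0.053606 = 0.100335 ± 0.088182 = [0.012153, 0.188517]
ρ-limits: (tanh 0.012153, tanh 0.188517) = (0.012, 0.186)

(0.012, 0.186)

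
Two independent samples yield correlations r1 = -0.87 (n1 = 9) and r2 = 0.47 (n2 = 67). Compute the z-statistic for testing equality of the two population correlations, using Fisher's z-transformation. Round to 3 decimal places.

-4.317

Fisher z-transforms: z1 = atanh(-0.87) = -1.333080, z2 = atanh(0.47) = 0.510070; difference d = -1.843150
Var(d) = 1/6 + 1/64 = 0.1666667 + 0.0156250 = 0.1822917
z = d/√Var(d) = -1.843150 / √0.1822917 = -1.843150 / 0.426956 = -4.317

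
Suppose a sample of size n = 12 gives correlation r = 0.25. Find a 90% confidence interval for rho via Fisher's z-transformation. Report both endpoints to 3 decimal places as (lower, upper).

Fisher z: z_r = atanh(r) = ½·ln((1+0.25)/(1−0.25)) = 0.255413
SE(z) = 1/√(n−3) = 1/√9 = 0.333333
90% ⇒ z* = 1.645; margin = 1.645·0.333333 = 0.548333
CI on z-scale: (-0.292920, 0.803746)
Back-transform: tanh(-0.292920) = -0.284820, tanh(0.803746) = 0.666126

(-0.285, 0.666)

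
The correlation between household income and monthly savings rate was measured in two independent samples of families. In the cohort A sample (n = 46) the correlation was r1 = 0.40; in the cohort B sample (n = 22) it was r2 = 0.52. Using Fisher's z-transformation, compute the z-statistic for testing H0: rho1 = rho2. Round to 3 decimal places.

z1 = atanh(0.40) = 0.423649,  z2 = atanh(0.52) = 0.576340
SE = √(1/(n1−3) + 1/(n2−3)) = √(1/43 + 1/19) = √(0.0232558 + 0.0526316) = √0.0758874 = 0.275477
z = (z1 − z2)/SE = (0.423649 − 0.576340) / 0.275477 = -0.152691 / 0.275477 = -0.554

-0.554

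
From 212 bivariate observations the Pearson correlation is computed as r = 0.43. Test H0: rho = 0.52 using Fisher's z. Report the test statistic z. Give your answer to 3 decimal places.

-1.683

Fisher z: atanh(0.43) = 0.459897, atanh(0.52) = 0.576340
z = (z_r − z_0)·√(n−3) = (0.459897 − 0.576340)·√209 = -0.116443 · 14.456832 = -1.683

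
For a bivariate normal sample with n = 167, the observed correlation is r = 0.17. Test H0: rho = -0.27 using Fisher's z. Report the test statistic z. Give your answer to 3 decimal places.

5.744

Fisher z: atanh(0.17) = 0.171667, atanh(-0.27) = -0.276864
z = (z_r − z_0)·√(n−3) = (0.171667 − (-0.276864))·√164 = 0.448531 · 12.806248 = 5.744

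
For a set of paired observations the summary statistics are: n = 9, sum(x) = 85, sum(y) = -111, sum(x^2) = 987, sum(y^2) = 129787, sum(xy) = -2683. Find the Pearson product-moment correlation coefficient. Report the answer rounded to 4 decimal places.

S_xy = nΣxy − ΣxΣy = 9·(-2683) − 85·(-111) = -24147 − (-9435) = -14712
S_xx = nΣx² − (Σx)² = 9·987 − 85² = 8883 − 7225 = 1658
S_yy = nΣy² − (Σy)² = 9·129787 − (-111)² = 1168083 − 12321 = 1155762
r = S_xy / √(S_xx·S_yy) = -14712 / √(1658·1155762) = -14712 / √1916253396 = -14712 / 43775.0317 = -0.3361

-0.3361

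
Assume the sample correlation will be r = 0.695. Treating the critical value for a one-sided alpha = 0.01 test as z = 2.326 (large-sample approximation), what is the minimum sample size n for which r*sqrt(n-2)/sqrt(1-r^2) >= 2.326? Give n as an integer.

8

Need r·√(n−2)/√(1−r²) ≥ 2.326
√(n−2) ≥ 2.326·√(1−0.483025) / 0.695 = 2.326·0.719010 / 0.695 = 2.4064
n−2 ≥ 5.7908  ⇒  n ≥ 7.7908
Smallest integer n = 8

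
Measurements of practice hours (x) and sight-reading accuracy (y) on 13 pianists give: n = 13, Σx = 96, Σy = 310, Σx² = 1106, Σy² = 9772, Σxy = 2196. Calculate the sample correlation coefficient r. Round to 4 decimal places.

-0.0959

S_xy = nΣxy − ΣxΣy = 13·2196 − 96·310 = 28548 − 29760 = -1212
S_xx = nΣx² − (Σx)² = 13·1106 − 96² = 14378 − 9216 = 5162
S_yy = nΣy² − (Σy)² = 13·9772 − 310² = 127036 − 96100 = 30936
r = S_xy / √(S_xx·S_yy) = -1212 / √(5162·30936) = -1212 / √159691632 = -1212 / 12636.9154 = -0.0959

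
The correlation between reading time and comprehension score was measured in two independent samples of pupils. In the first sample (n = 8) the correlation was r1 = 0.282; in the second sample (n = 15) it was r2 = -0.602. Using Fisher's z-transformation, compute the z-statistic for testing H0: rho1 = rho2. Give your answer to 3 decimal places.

z1 = atanh(0.282) = 0.289854,  z2 = atanh(-0.602) = -0.696278
SE = √(1/(n1−3) + 1/(n2−3)) = √(1/5 + 1/12) = √(0.2000000 + 0.0833333) = √0.2833333 = 0.532291
z = (z1 − z2)/SE = (0.289854 − (-0.696278)) / 0.532291 = 0.986132 / 0.532291 = 1.853

1.853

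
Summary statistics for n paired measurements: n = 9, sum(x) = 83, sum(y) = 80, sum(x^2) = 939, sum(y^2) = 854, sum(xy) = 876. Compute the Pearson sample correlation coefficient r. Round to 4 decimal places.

0.8777

Numerator: nΣxy − (Σx)(Σy) = 9·876 − (83)(80) = 1244
Denominator: √[(nΣx²−(Σx)²)(nΣy²−(Σy)²)]
  nΣx²−(Σx)² = 9·939 − 6889 = 1562;  nΣy²−(Σy)² = 9·854 − 6400 = 1286
  √(1562·1286) = √2008732 = 1417.2974
r = 1244 / 1417.2974 = 0.8777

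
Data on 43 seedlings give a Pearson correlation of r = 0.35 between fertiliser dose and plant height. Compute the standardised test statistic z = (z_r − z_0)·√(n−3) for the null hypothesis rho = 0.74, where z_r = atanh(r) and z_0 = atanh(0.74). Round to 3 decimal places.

Fisher z: atanh(0.35) = 0.365444, atanh(0.74) = 0.950479
z = (z_r − z_0)·√(n−3) = (0.365444 − 0.950479)·√40 = -0.585035 · 6.324555 = -3.700

-3.700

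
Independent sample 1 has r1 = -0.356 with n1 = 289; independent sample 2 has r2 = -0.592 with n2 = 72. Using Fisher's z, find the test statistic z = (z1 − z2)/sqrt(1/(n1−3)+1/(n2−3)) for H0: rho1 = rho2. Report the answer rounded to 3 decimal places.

z1 = atanh(-0.356) = -0.372298,  z2 = atanh(-0.592) = -0.680740
SE = √(1/(n1−3) + 1/(n2−3)) = √(1/286 + 1/69) = √(0.0034965 + 0.0144928) = √0.0179893 = 0.134124
z = (z1 − z2)/SE = (-0.372298 − (-0.680740)) / 0.134124 = 0.308442 / 0.134124 = 2.300

2.300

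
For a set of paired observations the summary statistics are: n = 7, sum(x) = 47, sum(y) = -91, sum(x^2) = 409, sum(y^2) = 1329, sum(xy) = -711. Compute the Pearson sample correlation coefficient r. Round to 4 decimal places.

-0.8562

Numerator: nΣxy − (Σx)(Σy) = 7·(-711) − (47)(-91) = -700
Denominator: √[(nΣx²−(Σx)²)(nΣy²−(Σy)²)]
  nΣx²−(Σx)² = 7·409 − 2209 = 654;  nΣy²−(Σy)² = 7·1329 − 8281 = 1022
  √(654·1022) = √668388 = 817.5500
r = -700 / 817.5500 = -0.8562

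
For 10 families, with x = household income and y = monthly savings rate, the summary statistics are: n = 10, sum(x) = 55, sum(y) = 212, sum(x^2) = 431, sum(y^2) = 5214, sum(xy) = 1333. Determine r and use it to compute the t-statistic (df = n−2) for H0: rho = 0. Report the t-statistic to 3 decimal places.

Numerator: nΣxy − (Σx)(Σy) = 10·1333 − (55)(212) = 1670
Denominator: √[(nΣx²−(Σx)²)(nΣy²−(Σy)²)]
  nΣx²−(Σx)² = 10·431 − 3025 = 1285;  nΣy²−(Σy)² = 10·5214 − 44944 = 7196
  √(1285·7196) = √9246860 = 3040.8650
r = 1670 / 3040.8650 = 0.5492
t = r·√(n−2)/√(1−r²) = 0.5492·√8 / √(1−0.301621) = 1.553372 / 0.835691 = 1.859

1.859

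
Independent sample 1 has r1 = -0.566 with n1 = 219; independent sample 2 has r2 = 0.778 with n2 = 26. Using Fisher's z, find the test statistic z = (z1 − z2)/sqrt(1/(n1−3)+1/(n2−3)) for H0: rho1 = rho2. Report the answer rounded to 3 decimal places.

z1 = atanh(-0.566) = -0.641618,  z2 = atanh(0.778) = 1.040284
SE = √(1/(n1−3) + 1/(n2−3)) = √(1/216 + 1/23) = √(0.0046296 + 0.0434783) = √0.0481079 = 0.219335
z = (z1 − z2)/SE = (-0.641618 − 1.040284) / 0.219335 = -1.681902 / 0.219335 = -7.668

-7.668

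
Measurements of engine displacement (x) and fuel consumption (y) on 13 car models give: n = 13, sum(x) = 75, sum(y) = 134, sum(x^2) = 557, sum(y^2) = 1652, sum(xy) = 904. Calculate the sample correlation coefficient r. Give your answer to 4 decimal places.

0.7136

Numerator: nΣxy − (Σx)(Σy) = 13·904 − (75)(134) = 1702
Denominator: √[(nΣx²−(Σx)²)(nΣy²−(Σy)²)]
  nΣx²−(Σx)² = 13·557 − 5625 = 1616;  nΣy²−(Σy)² = 13·1652 − 17956 = 3520
  √(1616·3520) = √5688320 = 2385.0199
r = 1702 / 2385.0199 = 0.7136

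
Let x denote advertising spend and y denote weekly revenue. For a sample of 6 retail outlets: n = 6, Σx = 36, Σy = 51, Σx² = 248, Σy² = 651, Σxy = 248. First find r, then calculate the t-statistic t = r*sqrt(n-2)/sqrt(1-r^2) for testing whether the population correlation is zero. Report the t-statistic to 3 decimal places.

-1.934

S_xy = nΣxy − ΣxΣy = 6·248 − 36·51 = 1488 − 1836 = -348
S_xx = nΣx² − (Σx)² = 6·248 − 36² = 1488 − 1296 = 192
S_yy = nΣy² − (Σy)² = 6·651 − 51² = 3906 − 2601 = 1305
r = S_xy / √(S_xx·S_yy) = -348 / √(192·1305) = -348 / √250560 = -348 / 500.5597 = -0.6952
t = r·√(n−2)/√(1−r²) = -0.6952·√4 / √(1−0.483303) = -1.390400 / 0.718816 = -1.934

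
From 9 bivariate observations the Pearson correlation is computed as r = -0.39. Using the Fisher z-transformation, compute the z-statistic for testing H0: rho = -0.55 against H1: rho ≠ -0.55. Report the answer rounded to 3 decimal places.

0.506

Fisher z: atanh(-0.39) = -0.411800, atanh(-0.55) = -0.618381
z = (z_r − z_0)·√(n−3) = (-0.411800 − (-0.618381))·√6 = 0.206581 · 2.449490 = 0.506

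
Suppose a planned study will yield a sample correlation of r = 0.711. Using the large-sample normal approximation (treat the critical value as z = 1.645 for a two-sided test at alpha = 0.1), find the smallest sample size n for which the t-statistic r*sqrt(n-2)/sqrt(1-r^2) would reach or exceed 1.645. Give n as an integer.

5

Need r·√(n−2)/√(1−r²) ≥ 1.645
√(n−2) ≥ 1.645·√(1−0.505521) / 0.711 = 1.645·0.703192 / 0.711 = 1.6269
n−2 ≥ 2.6468  ⇒  n ≥ 4.6468
Smallest integer n = 5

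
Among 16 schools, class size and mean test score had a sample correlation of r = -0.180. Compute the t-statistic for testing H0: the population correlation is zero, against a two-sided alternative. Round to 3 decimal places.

1 − r² = 1 − 0.032400 = 0.967600;  √(1−r²) = 0.983667
√(n−2) = √14 = 3.741657
t = r·√(n−2)/√(1−r²) = -0.180 · 3.741657 / 0.983667 = -0.685

-0.685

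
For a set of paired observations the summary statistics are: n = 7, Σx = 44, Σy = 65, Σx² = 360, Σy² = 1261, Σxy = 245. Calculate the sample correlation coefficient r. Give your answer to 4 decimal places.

-0.6984

Numerator: nΣxy − (Σx)(Σy) = 7·245 − (44)(65) = -1145
Denominator: √[(nΣx²−(Σx)²)(nΣy²−(Σy)²)]
  nΣx²−(Σx)² = 7·360 − 1936 = 584;  nΣy²−(Σy)² = 7·1261 − 4225 = 4602
  √(584·4602) = √2687568 = 1639.3804
r = -1145 / 1639.3804 = -0.6984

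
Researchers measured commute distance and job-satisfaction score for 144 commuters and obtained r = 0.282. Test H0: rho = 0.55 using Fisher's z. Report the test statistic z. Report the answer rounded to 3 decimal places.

Fisher z: atanh(0.282) = 0.289854, atanh(0.55) = 0.618381
z = (z_r − z_0)·√(n−3) = (0.289854 − 0.618381)·√141 = -0.328527 · 11.874342 = -3.901

-3.901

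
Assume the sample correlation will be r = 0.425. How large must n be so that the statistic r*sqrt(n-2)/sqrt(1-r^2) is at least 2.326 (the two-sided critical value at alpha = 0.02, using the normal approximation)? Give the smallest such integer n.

r√(n−2)/√(1−r²) ≥ 2.326  ⇔  n−2 ≥ (2.326)²·(1−r²)/r²
(1−r²)/r² = (1−0.180625)/0.180625 = 4.5363
n ≥ 2 + 5.410276·4.5363 = 2 + 24.5426 = 26.5426
⌈26.5426⌉ = 27

27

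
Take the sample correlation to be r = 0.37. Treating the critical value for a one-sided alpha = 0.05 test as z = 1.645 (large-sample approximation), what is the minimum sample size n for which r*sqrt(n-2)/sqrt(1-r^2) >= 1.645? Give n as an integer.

Need r·√(n−2)/√(1−r²) ≥ 1.645
√(n−2) ≥ 1.645·√(1−0.1369) / 0.37 = 1.645·0.929032 / 0.37 = 4.1304
n−2 ≥ 17.0602  ⇒  n ≥ 19.0602
Smallest integer n = 20

20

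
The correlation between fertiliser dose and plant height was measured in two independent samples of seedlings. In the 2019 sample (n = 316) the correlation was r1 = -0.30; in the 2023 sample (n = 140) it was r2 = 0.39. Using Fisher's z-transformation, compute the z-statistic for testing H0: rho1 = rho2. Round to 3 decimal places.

z1 = atanh(-0.30) = -0.309520,  z2 = atanh(0.39) = 0.411800
SE = √(1/(n1−3) + 1/(n2−3)) = √(1/313 + 1/137) = √(0.0031949 + 0.0072993) = √0.0104942 = 0.102441
z = (z1 − z2)/SE = (-0.309520 − 0.411800) / 0.102441 = -0.721320 / 0.102441 = -7.041

-7.041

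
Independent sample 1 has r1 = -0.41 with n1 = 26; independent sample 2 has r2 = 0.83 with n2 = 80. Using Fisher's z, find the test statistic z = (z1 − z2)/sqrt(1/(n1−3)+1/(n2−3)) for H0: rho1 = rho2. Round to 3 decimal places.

-6.833

Fisher z-transforms: z1 = atanh(-0.41) = -0.435611, z2 = atanh(0.83) = 1.188136; difference d = -1.623747
Var(d) = 1/23 + 1/77 = 0.0434783 + 0.0129870 = 0.0564653
z = d/√Var(d) = -1.623747 / √0.0564653 = -1.623747 / 0.237624 = -6.833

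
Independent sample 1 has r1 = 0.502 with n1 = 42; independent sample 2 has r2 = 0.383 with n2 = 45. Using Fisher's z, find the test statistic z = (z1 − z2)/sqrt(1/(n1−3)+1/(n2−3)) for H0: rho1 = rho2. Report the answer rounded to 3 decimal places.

z1 = atanh(0.502) = 0.551976,  z2 = atanh(0.383) = 0.403571
SE = √(1/(n1−3) + 1/(n2−3)) = √(1/39 + 1/42) = √(0.0256410 + 0.0238095) = √0.0494505 = 0.222375
z = (z1 − z2)/SE = (0.551976 − 0.403571) / 0.222375 = 0.148405 / 0.222375 = 0.667

0.667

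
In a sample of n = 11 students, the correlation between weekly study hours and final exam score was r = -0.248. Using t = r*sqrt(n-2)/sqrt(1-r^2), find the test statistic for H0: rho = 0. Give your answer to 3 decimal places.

-0.768

1 − r² = 1 − 0.061504 = 0.938496;  √(1−r²) = 0.968760
√(n−2) = √9 = 3.000000
t = r·√(n−2)/√(1−r²) = -0.248 · 3.000000 / 0.968760 = -0.768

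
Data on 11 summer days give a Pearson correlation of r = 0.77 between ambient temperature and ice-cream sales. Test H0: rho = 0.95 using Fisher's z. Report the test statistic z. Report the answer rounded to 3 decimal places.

z_r = atanh(0.77) = 1.020328,  z_0 = atanh(0.95) = 1.831781
SE = 1/√(n−3) = 1/√8 = 0.353553
z = (z_r − z_0)/SE = (1.020328 − 1.831781) / 0.353553 = -0.811453 / 0.353553 = -2.295

-2.295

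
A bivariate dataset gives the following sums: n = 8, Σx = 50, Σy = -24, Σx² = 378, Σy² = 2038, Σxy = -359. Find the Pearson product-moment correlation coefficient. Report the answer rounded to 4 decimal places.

-0.5824

Numerator: nΣxy − (Σx)(Σy) = 8·(-359) − (50)(-24) = -1672
Denominator: √[(nΣx²−(Σx)²)(nΣy²−(Σy)²)]
  nΣx²−(Σx)² = 8·378 − 2500 = 524;  nΣy²−(Σy)² = 8·2038 − 576 = 15728
  √(524·15728) = √8241472 = 2870.7964
r = -1672 / 2870.7964 = -0.5824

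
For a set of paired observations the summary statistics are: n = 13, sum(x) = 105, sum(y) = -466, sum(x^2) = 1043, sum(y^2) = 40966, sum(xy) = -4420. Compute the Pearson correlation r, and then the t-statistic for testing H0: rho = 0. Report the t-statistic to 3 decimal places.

-1.050

S_xy = nΣxy − ΣxΣy = 13·(-4420) − 105·(-466) = -57460 − (-48930) = -8530
S_xx = nΣx² − (Σx)² = 13·1043 − 105² = 13559 − 11025 = 2534
S_yy = nΣy² − (Σy)² = 13·40966 − (-466)² = 532558 − 217156 = 315402
r = S_xy / √(S_xx·S_yy) = -8530 / √(2534·315402) = -8530 / √799228668 = -8530 / 28270.6326 = -0.3017
t = r·√(n−2)/√(1−r²) = -0.3017·√11 / √(1−0.091023) = -1.000626 / 0.953403 = -1.050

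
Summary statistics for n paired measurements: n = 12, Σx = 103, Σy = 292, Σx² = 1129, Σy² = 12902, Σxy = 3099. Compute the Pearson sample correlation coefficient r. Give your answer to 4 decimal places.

0.4974

S_xy = nΣxy − ΣxΣy = 12·3099 − 103·292 = 37188 − 30076 = 7112
S_xx = nΣx² − (Σx)² = 12·1129 − 103² = 13548 − 10609 = 2939
S_yy = nΣy² − (Σy)² = 12·12902 − 292² = 154824 − 85264 = 69560
r = S_xy / √(S_xx·S_yy) = 7112 / √(2939·69560) = 7112 / √204436840 = 7112 / 14298.1411 = 0.4974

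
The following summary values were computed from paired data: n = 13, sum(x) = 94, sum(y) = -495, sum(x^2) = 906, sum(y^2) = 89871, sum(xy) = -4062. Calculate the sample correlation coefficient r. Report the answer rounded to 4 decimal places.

-0.1204

Numerator: nΣxy − (Σx)(Σy) = 13·(-4062) − (94)(-495) = -6276
Denominator: √[(nΣx²−(Σx)²)(nΣy²−(Σy)²)]
  nΣx²−(Σx)² = 13·906 − 8836 = 2942;  nΣy²−(Σy)² = 13·89871 − 245025 = 923298
  √(2942·923298) = √2716342716 = 52118.5448
r = -6276 / 52118.5448 = -0.1204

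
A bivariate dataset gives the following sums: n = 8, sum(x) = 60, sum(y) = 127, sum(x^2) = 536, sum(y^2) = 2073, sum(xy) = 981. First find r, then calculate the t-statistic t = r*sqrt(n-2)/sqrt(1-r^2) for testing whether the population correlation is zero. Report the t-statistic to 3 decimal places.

1.093

S_xy = nΣxy − ΣxΣy = 8·981 − 60·127 = 7848 − 7620 = 228
S_xx = nΣx² − (Σx)² = 8·536 − 60² = 4288 − 3600 = 688
S_yy = nΣy² − (Σy)² = 8·2073 − 127² = 16584 − 16129 = 455
r = S_xy / √(S_xx·S_yy) = 228 / √(688·455) = 228 / √313040 = 228 / 559.4998 = 0.4075
t = r·√(n−2)/√(1−r²) = 0.4075·√6 / √(1−0.166056) = 0.998167 / 0.913205 = 1.093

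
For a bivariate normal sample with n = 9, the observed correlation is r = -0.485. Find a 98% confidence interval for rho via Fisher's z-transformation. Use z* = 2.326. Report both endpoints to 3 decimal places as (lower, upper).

z_r = atanh(-0.485) = -0.529502;  SE = 1/√(n−3) = 1/√6 = 0.408248
z-limits: -0.529502 ± 2.326·0.408248 = -0.529502 ± 0.949585 = [-1.479087, 0.420083]
ρ-limits: (tanh -1.479087, tanh 0.420083) = (-0.901, 0.397)

(-0.901, 0.397)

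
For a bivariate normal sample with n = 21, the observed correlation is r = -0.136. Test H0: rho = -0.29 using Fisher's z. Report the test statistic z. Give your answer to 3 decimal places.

z_r = atanh(-0.136) = -0.136848,  z_0 = atanh(-0.29) = -0.298566
SE = 1/√(n−3) = 1/√18 = 0.235702
z = (z_r − z_0)/SE = (-0.136848 − (-0.298566)) / 0.235702 = 0.161718 / 0.235702 = 0.686

0.686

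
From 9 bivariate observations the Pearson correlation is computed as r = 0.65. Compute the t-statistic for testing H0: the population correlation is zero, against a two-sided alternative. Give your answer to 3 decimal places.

2.263

1 − r² = 1 − 0.4225 = 0.5775;  √(1−r²) = 0.759934
√(n−2) = √7 = 2.645751
t = r·√(n−2)/√(1−r²) = 0.65 · 2.645751 / 0.759934 = 2.263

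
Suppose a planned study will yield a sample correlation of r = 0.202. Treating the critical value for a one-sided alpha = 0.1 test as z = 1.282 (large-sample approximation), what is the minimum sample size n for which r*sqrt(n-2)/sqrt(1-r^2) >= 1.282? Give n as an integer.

41

Need r·√(n−2)/√(1−r²) ≥ 1.282
√(n−2) ≥ 1.282·√(1−0.040804) / 0.202 = 1.282·0.979386 / 0.202 = 6.2157
n−2 ≥ 38.6349  ⇒  n ≥ 40.6349
Smallest integer n = 41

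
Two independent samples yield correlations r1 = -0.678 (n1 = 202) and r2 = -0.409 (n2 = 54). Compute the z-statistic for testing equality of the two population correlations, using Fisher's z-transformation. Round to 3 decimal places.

z1 = atanh(-0.678) = -0.825403,  z2 = atanh(-0.409) = -0.434410
SE = √(1/(n1−3) + 1/(n2−3)) = √(1/199 + 1/51) = √(0.0050251 + 0.0196078) = √0.0246329 = 0.156949
z = (z1 − z2)/SE = (-0.825403 − (-0.434410)) / 0.156949 = -0.390993 / 0.156949 = -2.491

-2.491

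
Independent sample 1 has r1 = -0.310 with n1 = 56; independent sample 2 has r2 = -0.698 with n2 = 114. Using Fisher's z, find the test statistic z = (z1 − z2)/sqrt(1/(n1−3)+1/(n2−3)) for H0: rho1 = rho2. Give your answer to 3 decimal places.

3.251

z1 = atanh(-0.310) = -0.320545,  z2 = atanh(-0.698) = -0.863390
SE = √(1/(n1−3) + 1/(n2−3)) = √(1/53 + 1/111) = √(0.0188679 + 0.0090090) = √0.0278769 = 0.166964
z = (z1 − z2)/SE = (-0.320545 − (-0.863390)) / 0.166964 = 0.542845 / 0.166964 = 3.251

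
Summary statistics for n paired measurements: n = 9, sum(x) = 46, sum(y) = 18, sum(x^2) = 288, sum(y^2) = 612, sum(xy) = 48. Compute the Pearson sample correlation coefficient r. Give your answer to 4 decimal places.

S_xy = nΣxy − ΣxΣy = 9·48 − 46·18 = 432 − 828 = -396
S_xx = nΣx² − (Σx)² = 9·288 − 46² = 2592 − 2116 = 476
S_yy = nΣy² − (Σy)² = 9·612 − 18² = 5508 − 324 = 5184
r = S_xy / √(S_xx·S_yy) = -396 / √(476·5184) = -396 / √2467584 = -396 / 1570.8545 = -0.2521

-0.2521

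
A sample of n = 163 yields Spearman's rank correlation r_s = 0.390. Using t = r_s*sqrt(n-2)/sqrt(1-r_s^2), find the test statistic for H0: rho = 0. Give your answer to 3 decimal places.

t = r_s·√(n−2) / √(1−r_s²) with r_s = 0.390, n = 163
  = 0.390·√161 / √(1 − 0.152100)
  = 0.390·12.688578 / 0.920815
  = 4.948545 / 0.920815 = 5.374

5.374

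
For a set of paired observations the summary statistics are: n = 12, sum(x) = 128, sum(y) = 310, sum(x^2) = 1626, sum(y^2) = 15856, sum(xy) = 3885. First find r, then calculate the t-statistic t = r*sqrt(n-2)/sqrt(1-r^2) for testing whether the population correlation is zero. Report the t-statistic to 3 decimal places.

1.398

Numerator: nΣxy − (Σx)(Σy) = 12·3885 − (128)(310) = 6940
Denominator: √[(nΣx²−(Σx)²)(nΣy²−(Σy)²)]
  nΣx²−(Σx)² = 12·1626 − 16384 = 3128;  nΣy²−(Σy)² = 12·15856 − 96100 = 94172
  √(3128·94172) = √294570016 = 17163.0422
r = 6940 / 17163.0422 = 0.4044
t = r·√(n−2)/√(1−r²) = 0.4044·√10 / √(1−0.163539) = 1.278825 / 0.914582 = 1.398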